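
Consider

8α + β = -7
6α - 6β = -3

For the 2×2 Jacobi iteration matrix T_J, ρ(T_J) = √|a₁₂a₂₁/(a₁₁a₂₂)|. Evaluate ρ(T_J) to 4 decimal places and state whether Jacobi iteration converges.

a₁₂a₂₁/(a₁₁a₂₂) = (1)·(6) / ((8)·(-6)) = -0.125000
ρ = √|-0.125000| = √0.125000 = 0.3536
ρ < 1, so Jacobi converges

0.3536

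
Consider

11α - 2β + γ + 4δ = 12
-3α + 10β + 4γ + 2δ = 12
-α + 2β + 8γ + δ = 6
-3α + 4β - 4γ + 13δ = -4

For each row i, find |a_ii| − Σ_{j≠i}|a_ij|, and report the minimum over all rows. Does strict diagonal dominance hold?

1

row 1: |11| − (2+1+4) = 4
row 2: |10| − (3+4+2) = 1
row 3: |8| − (1+2+1) = 4
row 4: |13| − (3+4+4) = 2
minimum over rows = 1 → strictly diagonally dominant (convergence guaranteed)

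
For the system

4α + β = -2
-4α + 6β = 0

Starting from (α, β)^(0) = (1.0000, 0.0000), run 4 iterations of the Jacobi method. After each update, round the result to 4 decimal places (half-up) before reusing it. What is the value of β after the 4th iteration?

-0.2778

Iteration 1:
  α = (-2 - (1)·0.0000) / (4) = -0.5000
  β = (0 - (-4)·1.0000) / (6) = 0.6667
Iteration 2:
  α = (-2 - (1)·0.6667) / (4) = -0.6667
  β = (0 - (-4)·-0.5000) / (6) = -0.3333
Iteration 3:
  α = (-2 - (1)·-0.3333) / (4) = -0.4167
  β = (0 - (-4)·-0.6667) / (6) = -0.4445
Iteration 4:
  α = (-2 - (1)·-0.4445) / (4) = -0.3889
  β = (0 - (-4)·-0.4167) / (6) = -0.2778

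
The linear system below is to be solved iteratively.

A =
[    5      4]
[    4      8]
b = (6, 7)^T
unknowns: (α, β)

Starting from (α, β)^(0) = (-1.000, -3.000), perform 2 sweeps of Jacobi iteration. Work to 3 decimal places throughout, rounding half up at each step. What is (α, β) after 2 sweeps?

Iteration 1:
  α = (6 - (4)·-3.000) / (5) = 3.600
  β = (7 - (4)·-1.000) / (8) = 1.375
Iteration 2:
  α = (6 - (4)·1.375) / (5) = 0.100
  β = (7 - (4)·3.600) / (8) = -0.925

(0.100, -0.925)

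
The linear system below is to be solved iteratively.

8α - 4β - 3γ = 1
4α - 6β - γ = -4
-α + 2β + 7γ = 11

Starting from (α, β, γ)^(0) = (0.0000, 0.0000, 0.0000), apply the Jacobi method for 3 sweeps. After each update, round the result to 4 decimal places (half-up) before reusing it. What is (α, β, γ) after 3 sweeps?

(0.8936, 1.1319, 1.5816)

Iteration 1:
  α = (1 - (-4)·0.0000 - (-3)·0.0000) / (8) = 0.1250
  β = (-4 - (4)·0.0000 - (-1)·0.0000) / (-6) = 0.6667
  γ = (11 - (-1)·0.0000 - (2)·0.0000) / (7) = 1.5714
Iteration 2:
  α = (1 - (-4)·0.6667 - (-3)·1.5714) / (8) = 1.0476
  β = (-4 - (4)·0.1250 - (-1)·1.5714) / (-6) = 0.4881
  γ = (11 - (-1)·0.1250 - (2)·0.6667) / (7) = 1.3988
Iteration 3:
  α = (1 - (-4)·0.4881 - (-3)·1.3988) / (8) = 0.8936
  β = (-4 - (4)·1.0476 - (-1)·1.3988) / (-6) = 1.1319
  γ = (11 - (-1)·1.0476 - (2)·0.4881) / (7) = 1.5816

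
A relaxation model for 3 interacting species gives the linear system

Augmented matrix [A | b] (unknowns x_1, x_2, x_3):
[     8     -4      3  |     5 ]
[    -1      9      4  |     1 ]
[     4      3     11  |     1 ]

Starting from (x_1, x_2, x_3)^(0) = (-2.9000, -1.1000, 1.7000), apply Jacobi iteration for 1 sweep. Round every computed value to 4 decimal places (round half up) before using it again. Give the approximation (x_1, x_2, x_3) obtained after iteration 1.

(-0.5625, -0.9667, 1.4455)

Iteration 1:
  x_1 = (5 - (-4)·-1.1000 - (3)·1.7000) / (8) = -0.5625
  x_2 = (1 - (-1)·-2.9000 - (4)·1.7000) / (9) = -0.9667
  x_3 = (1 - (4)·-2.9000 - (3)·-1.1000) / (11) = 1.4455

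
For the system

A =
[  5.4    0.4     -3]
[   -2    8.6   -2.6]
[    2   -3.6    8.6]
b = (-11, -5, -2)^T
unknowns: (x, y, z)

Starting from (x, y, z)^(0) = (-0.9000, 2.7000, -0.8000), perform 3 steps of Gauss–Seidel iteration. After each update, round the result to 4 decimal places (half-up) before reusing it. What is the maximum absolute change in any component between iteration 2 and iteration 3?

Iteration 1:
  x = (-11 - (0.4)·2.7000 - (-3)·-0.8000) / (5.4) = -2.6815
  y = (-5 - (-2)·-2.6815 - (-2.6)·-0.8000) / (8.6) = -1.4469
  z = (-2 - (2)·-2.6815 - (-3.6)·-1.4469) / (8.6) = -0.2146
Iteration 2:
  x = (-11 - (0.4)·-1.4469 - (-3)·-0.2146) / (5.4) = -2.0491
  y = (-5 - (-2)·-2.0491 - (-2.6)·-0.2146) / (8.6) = -1.1228
  z = (-2 - (2)·-2.0491 - (-3.6)·-1.1228) / (8.6) = -0.2260
Iteration 3:
  x = (-11 - (0.4)·-1.1228 - (-3)·-0.2260) / (5.4) = -2.0794
  y = (-5 - (-2)·-2.0794 - (-2.6)·-0.2260) / (8.6) = -1.1333
  z = (-2 - (2)·-2.0794 - (-3.6)·-1.1333) / (8.6) = -0.2234
Change: (-0.0303, -0.0105, 0.0026) → max |·| = 0.0303

0.0303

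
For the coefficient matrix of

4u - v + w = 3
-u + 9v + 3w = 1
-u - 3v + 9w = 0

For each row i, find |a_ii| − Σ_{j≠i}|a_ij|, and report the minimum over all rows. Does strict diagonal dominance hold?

row 1: |4| − (1+1) = 2
row 2: |9| − (1+3) = 5
row 3: |9| − (1+3) = 5
minimum over rows = 2 → strictly diagonally dominant (convergence guaranteed)

2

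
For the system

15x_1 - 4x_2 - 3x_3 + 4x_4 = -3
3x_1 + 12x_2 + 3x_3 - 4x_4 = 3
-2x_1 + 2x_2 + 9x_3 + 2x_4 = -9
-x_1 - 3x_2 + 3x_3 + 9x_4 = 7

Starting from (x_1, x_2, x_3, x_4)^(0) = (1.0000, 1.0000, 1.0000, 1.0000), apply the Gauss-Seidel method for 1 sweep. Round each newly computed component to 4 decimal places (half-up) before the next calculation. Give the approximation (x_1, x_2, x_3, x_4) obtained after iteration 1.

Iteration 1:
  x_1 = (-3 - (-4)·1.0000 - (-3)·1.0000 - (4)·1.0000) / (15) = 0.0000
  x_2 = (3 - (3)·0.0000 - (3)·1.0000 - (-4)·1.0000) / (12) = 0.3333
  x_3 = (-9 - (-2)·0.0000 - (2)·0.3333 - (2)·1.0000) / (9) = -1.2963
  x_4 = (7 - (-1)·0.0000 - (-3)·0.3333 - (3)·-1.2963) / (9) = 1.3210

(0.0000, 0.3333, -1.2963, 1.3210)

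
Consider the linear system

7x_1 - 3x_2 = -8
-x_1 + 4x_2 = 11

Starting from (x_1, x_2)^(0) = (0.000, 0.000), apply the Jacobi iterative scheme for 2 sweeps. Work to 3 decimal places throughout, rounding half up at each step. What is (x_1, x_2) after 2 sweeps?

(0.036, 2.464)

Iteration 1:
  x_1 = (-8 - (-3)·0.000) / (7) = -1.143
  x_2 = (11 - (-1)·0.000) / (4) = 2.750
Iteration 2:
  x_1 = (-8 - (-3)·2.750) / (7) = 0.036
  x_2 = (11 - (-1)·-1.143) / (4) = 2.464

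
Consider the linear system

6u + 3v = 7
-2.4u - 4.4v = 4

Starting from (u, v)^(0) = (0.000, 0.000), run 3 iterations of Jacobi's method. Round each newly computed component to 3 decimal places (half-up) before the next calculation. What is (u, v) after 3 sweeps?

Iteration 1:
  u = (7 - (3)·0.000) / (6) = 1.167
  v = (4 - (-2.4)·0.000) / (-4.4) = -0.909
Iteration 2:
  u = (7 - (3)·-0.909) / (6) = 1.621
  v = (4 - (-2.4)·1.167) / (-4.4) = -1.546
Iteration 3:
  u = (7 - (3)·-1.546) / (6) = 1.940
  v = (4 - (-2.4)·1.621) / (-4.4) = -1.793

(1.940, -1.793)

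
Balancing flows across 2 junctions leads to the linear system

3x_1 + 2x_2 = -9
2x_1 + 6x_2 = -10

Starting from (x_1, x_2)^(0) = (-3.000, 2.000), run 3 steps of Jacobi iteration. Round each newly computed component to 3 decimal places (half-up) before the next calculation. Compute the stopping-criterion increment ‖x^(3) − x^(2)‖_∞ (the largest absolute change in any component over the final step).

0.593

Iteration 1:
  x_1 = (-9 - (2)·2.000) / (3) = -4.333
  x_2 = (-10 - (2)·-3.000) / (6) = -0.667
Iteration 2:
  x_1 = (-9 - (2)·-0.667) / (3) = -2.555
  x_2 = (-10 - (2)·-4.333) / (6) = -0.222
Iteration 3:
  x_1 = (-9 - (2)·-0.222) / (3) = -2.852
  x_2 = (-10 - (2)·-2.555) / (6) = -0.815
Change: (-0.297, -0.593) → max |·| = 0.593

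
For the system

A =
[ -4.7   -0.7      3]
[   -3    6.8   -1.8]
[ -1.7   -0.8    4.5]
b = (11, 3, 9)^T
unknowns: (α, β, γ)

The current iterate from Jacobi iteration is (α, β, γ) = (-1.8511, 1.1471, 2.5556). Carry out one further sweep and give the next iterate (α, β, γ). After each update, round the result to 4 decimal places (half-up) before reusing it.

One sweep:
  α = (11 - (-0.7)·1.1471 - (3)·2.5556) / (-4.7) = -0.8800
  β = (3 - (-3)·-1.8511 - (-1.8)·2.5556) / (6.8) = 0.3010
  γ = (9 - (-1.7)·-1.8511 - (-0.8)·1.1471) / (4.5) = 1.5046

(-0.8800, 0.3010, 1.5046)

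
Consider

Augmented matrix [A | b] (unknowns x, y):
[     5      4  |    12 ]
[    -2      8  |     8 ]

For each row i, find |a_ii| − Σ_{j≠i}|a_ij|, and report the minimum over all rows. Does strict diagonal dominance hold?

1

row 1: |5| − (4) = 1
row 2: |8| − (2) = 6
minimum over rows = 1 → strictly diagonally dominant (convergence guaranteed)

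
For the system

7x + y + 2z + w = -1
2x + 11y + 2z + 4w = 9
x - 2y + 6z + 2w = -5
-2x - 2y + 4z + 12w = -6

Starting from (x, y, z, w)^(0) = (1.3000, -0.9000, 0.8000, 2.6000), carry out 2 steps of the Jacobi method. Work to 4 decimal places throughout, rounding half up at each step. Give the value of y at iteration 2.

1.5875

Iteration 1:
  x = (-1 - (1)·-0.9000 - (2)·0.8000 - (1)·2.6000) / (7) = -0.6143
  y = (9 - (2)·1.3000 - (2)·0.8000 - (4)·2.6000) / (11) = -0.5091
  z = (-5 - (1)·1.3000 - (-2)·-0.9000 - (2)·2.6000) / (6) = -2.2167
  w = (-6 - (-2)·1.3000 - (-2)·-0.9000 - (4)·0.8000) / (12) = -0.7000
Iteration 2:
  x = (-1 - (1)·-0.5091 - (2)·-2.2167 - (1)·-0.7000) / (7) = 0.6632
  y = (9 - (2)·-0.6143 - (2)·-2.2167 - (4)·-0.7000) / (11) = 1.5875
  z = (-5 - (1)·-0.6143 - (-2)·-0.5091 - (2)·-0.7000) / (6) = -0.6673
  w = (-6 - (-2)·-0.6143 - (-2)·-0.5091 - (4)·-2.2167) / (12) = 0.0517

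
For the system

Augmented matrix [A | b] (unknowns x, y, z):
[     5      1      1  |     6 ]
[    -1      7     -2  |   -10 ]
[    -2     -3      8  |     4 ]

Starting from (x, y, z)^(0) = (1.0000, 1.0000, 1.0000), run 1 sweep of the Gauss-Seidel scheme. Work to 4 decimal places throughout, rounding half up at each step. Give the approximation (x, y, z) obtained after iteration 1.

Iteration 1:
  x = (6 - (1)·1.0000 - (1)·1.0000) / (5) = 0.8000
  y = (-10 - (-1)·0.8000 - (-2)·1.0000) / (7) = -1.0286
  z = (4 - (-2)·0.8000 - (-3)·-1.0286) / (8) = 0.3143

(0.8000, -1.0286, 0.3143)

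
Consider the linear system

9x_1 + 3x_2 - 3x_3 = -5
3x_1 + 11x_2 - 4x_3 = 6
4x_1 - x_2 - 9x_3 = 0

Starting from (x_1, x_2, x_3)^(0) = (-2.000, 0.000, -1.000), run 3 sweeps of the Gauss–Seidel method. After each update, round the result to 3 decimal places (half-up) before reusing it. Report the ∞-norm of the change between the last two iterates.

0.064

Iteration 1:
  x_1 = (-5 - (3)·0.000 - (-3)·-1.000) / (9) = -0.889
  x_2 = (6 - (3)·-0.889 - (-4)·-1.000) / (11) = 0.424
  x_3 = (0 - (4)·-0.889 - (-1)·0.424) / (-9) = -0.442
Iteration 2:
  x_1 = (-5 - (3)·0.424 - (-3)·-0.442) / (9) = -0.844
  x_2 = (6 - (3)·-0.844 - (-4)·-0.442) / (11) = 0.615
  x_3 = (0 - (4)·-0.844 - (-1)·0.615) / (-9) = -0.443
Iteration 3:
  x_1 = (-5 - (3)·0.615 - (-3)·-0.443) / (9) = -0.908
  x_2 = (6 - (3)·-0.908 - (-4)·-0.443) / (11) = 0.632
  x_3 = (0 - (4)·-0.908 - (-1)·0.632) / (-9) = -0.474
Change: (-0.064, 0.017, -0.031) → max |·| = 0.064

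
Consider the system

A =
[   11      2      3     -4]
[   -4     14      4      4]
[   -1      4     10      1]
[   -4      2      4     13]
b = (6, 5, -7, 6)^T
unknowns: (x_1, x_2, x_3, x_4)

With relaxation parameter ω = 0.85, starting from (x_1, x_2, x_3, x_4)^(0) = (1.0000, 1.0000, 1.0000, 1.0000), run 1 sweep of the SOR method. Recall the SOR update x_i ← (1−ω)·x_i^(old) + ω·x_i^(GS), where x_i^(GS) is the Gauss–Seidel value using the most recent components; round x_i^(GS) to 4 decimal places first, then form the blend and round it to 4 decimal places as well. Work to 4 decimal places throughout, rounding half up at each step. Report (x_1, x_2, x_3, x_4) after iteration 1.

Iteration 1:
  x_1: GS value = (6 - (2)·1.0000 - (3)·1.0000 - (-4)·1.0000) / (11) = 0.4545;  x_1 ← (1−ω)·1.0000 + ω·0.4545 = 0.5363
  x_2: GS value = (5 - (-4)·0.5363 - (4)·1.0000 - (4)·1.0000) / (14) = -0.0611;  x_2 ← (1−ω)·1.0000 + ω·-0.0611 = 0.0981
  x_3: GS value = (-7 - (-1)·0.5363 - (4)·0.0981 - (1)·1.0000) / (10) = -0.7856;  x_3 ← (1−ω)·1.0000 + ω·-0.7856 = -0.5178
  x_4: GS value = (6 - (-4)·0.5363 - (2)·0.0981 - (4)·-0.5178) / (13) = 0.7708;  x_4 ← (1−ω)·1.0000 + ω·0.7708 = 0.8052

(0.5363, 0.0981, -0.5178, 0.8052)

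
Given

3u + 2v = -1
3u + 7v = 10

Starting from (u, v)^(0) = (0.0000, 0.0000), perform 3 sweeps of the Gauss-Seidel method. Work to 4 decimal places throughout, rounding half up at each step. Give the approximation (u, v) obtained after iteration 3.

Iteration 1:
  u = (-1 - (2)·0.0000) / (3) = -0.3333
  v = (10 - (3)·-0.3333) / (7) = 1.5714
Iteration 2:
  u = (-1 - (2)·1.5714) / (3) = -1.3809
  v = (10 - (3)·-1.3809) / (7) = 2.0204
Iteration 3:
  u = (-1 - (2)·2.0204) / (3) = -1.6803
  v = (10 - (3)·-1.6803) / (7) = 2.1487

(-1.6803, 2.1487)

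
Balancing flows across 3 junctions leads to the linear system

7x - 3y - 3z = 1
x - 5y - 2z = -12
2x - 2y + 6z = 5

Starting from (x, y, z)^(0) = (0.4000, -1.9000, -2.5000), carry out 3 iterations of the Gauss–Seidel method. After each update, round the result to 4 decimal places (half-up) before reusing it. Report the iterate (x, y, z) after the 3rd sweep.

(1.2445, 2.3911, 1.2155)

Iteration 1:
  x = (1 - (-3)·-1.9000 - (-3)·-2.5000) / (7) = -1.7429
  y = (-12 - (1)·-1.7429 - (-2)·-2.5000) / (-5) = 3.0514
  z = (5 - (2)·-1.7429 - (-2)·3.0514) / (6) = 2.4314
Iteration 2:
  x = (1 - (-3)·3.0514 - (-3)·2.4314) / (7) = 2.4926
  y = (-12 - (1)·2.4926 - (-2)·2.4314) / (-5) = 1.9260
  z = (5 - (2)·2.4926 - (-2)·1.9260) / (6) = 0.6445
Iteration 3:
  x = (1 - (-3)·1.9260 - (-3)·0.6445) / (7) = 1.2445
  y = (-12 - (1)·1.2445 - (-2)·0.6445) / (-5) = 2.3911
  z = (5 - (2)·1.2445 - (-2)·2.3911) / (6) = 1.2155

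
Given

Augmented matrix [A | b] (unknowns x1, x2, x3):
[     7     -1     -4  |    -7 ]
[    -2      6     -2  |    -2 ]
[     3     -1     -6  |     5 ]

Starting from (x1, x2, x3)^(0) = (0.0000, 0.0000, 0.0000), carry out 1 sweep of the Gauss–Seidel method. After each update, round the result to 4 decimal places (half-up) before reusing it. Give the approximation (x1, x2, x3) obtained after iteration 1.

(-1.0000, -0.6667, -1.2222)

Iteration 1:
  x1 = (-7 - (-1)·0.0000 - (-4)·0.0000) / (7) = -1.0000
  x2 = (-2 - (-2)·-1.0000 - (-2)·0.0000) / (6) = -0.6667
  x3 = (5 - (3)·-1.0000 - (-1)·-0.6667) / (-6) = -1.2222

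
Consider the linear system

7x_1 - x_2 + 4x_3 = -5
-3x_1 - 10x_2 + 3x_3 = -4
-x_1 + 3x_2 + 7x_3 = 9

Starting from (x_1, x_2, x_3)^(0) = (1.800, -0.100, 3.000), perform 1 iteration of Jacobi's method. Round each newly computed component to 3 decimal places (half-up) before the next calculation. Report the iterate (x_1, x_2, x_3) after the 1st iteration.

(-2.443, 0.760, 1.586)

Iteration 1:
  x_1 = (-5 - (-1)·-0.100 - (4)·3.000) / (7) = -2.443
  x_2 = (-4 - (-3)·1.800 - (3)·3.000) / (-10) = 0.760
  x_3 = (9 - (-1)·1.800 - (3)·-0.100) / (7) = 1.586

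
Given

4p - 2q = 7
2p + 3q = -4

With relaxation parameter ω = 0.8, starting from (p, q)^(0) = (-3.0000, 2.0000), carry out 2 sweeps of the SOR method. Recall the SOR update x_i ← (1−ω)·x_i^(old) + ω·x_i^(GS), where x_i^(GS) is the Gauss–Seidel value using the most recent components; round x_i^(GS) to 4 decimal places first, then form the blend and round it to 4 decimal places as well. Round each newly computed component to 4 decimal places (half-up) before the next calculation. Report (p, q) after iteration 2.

Iteration 1:
  p: GS value = (7 - (-2)·2.0000) / (4) = 2.7500;  p ← (1−ω)·-3.0000 + ω·2.7500 = 1.6000
  q: GS value = (-4 - (2)·1.6000) / (3) = -2.4000;  q ← (1−ω)·2.0000 + ω·-2.4000 = -1.5200
Iteration 2:
  p: GS value = (7 - (-2)·-1.5200) / (4) = 0.9900;  p ← (1−ω)·1.6000 + ω·0.9900 = 1.1120
  q: GS value = (-4 - (2)·1.1120) / (3) = -2.0747;  q ← (1−ω)·-1.5200 + ω·-2.0747 = -1.9638

(1.1120, -1.9638)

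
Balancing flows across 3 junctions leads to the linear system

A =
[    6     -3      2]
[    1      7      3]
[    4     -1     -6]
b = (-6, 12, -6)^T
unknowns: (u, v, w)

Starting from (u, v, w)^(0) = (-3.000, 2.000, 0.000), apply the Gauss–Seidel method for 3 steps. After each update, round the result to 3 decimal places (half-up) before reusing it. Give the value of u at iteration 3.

Iteration 1:
  u = (-6 - (-3)·2.000 - (2)·0.000) / (6) = 0.000
  v = (12 - (1)·0.000 - (3)·0.000) / (7) = 1.714
  w = (-6 - (4)·0.000 - (-1)·1.714) / (-6) = 0.714
Iteration 2:
  u = (-6 - (-3)·1.714 - (2)·0.714) / (6) = -0.381
  v = (12 - (1)·-0.381 - (3)·0.714) / (7) = 1.463
  w = (-6 - (4)·-0.381 - (-1)·1.463) / (-6) = 0.502
Iteration 3:
  u = (-6 - (-3)·1.463 - (2)·0.502) / (6) = -0.436
  v = (12 - (1)·-0.436 - (3)·0.502) / (7) = 1.561
  w = (-6 - (4)·-0.436 - (-1)·1.561) / (-6) = 0.449

-0.436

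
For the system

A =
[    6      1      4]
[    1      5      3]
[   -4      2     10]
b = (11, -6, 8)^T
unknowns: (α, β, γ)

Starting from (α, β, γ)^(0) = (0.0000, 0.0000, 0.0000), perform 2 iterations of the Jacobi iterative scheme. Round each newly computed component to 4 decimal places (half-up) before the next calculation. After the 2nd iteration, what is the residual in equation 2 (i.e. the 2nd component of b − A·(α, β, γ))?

-2.5864

Iteration 1:
  α = (11 - (1)·0.0000 - (4)·0.0000) / (6) = 1.8333
  β = (-6 - (1)·0.0000 - (3)·0.0000) / (5) = -1.2000
  γ = (8 - (-4)·0.0000 - (2)·0.0000) / (10) = 0.8000
Iteration 2:
  α = (11 - (1)·-1.2000 - (4)·0.8000) / (6) = 1.5000
  β = (-6 - (1)·1.8333 - (3)·0.8000) / (5) = -2.0467
  γ = (8 - (-4)·1.8333 - (2)·-1.2000) / (10) = 1.7733
Residual b − A·x = (-3.0465, -2.5864, 0.3604)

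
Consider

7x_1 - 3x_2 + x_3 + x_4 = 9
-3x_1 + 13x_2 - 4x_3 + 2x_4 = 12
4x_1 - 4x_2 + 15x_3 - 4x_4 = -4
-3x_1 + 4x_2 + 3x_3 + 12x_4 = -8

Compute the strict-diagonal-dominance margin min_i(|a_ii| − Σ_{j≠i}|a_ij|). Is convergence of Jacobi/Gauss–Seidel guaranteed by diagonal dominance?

row 1: |7| − (3+1+1) = 2
row 2: |13| − (3+4+2) = 4
row 3: |15| − (4+4+4) = 3
row 4: |12| − (3+4+3) = 2
minimum over rows = 2 → strictly diagonally dominant (convergence guaranteed)

2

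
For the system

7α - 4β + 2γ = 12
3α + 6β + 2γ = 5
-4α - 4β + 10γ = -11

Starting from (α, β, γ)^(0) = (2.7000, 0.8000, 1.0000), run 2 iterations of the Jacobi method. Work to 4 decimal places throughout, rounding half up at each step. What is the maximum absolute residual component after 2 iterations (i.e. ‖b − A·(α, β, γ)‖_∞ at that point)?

Iteration 1:
  α = (12 - (-4)·0.8000 - (2)·1.0000) / (7) = 1.8857
  β = (5 - (3)·2.7000 - (2)·1.0000) / (6) = -0.8500
  γ = (-11 - (-4)·2.7000 - (-4)·0.8000) / (10) = 0.3000
Iteration 2:
  α = (12 - (-4)·-0.8500 - (2)·0.3000) / (7) = 1.1429
  β = (5 - (3)·1.8857 - (2)·0.3000) / (6) = -0.2095
  γ = (-11 - (-4)·1.8857 - (-4)·-0.8500) / (10) = -0.6857
Residual b − A·x = (4.5331, 4.1997, -0.4094); ∞-norm = 4.5331

4.5331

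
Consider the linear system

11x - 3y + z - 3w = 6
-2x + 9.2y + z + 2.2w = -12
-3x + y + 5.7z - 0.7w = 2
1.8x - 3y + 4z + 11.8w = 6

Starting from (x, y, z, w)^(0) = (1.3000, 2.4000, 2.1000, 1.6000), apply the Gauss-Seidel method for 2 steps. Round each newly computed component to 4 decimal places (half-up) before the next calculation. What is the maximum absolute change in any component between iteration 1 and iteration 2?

1.6605

Iteration 1:
  x = (6 - (-3)·2.4000 - (1)·2.1000 - (-3)·1.6000) / (11) = 1.4455
  y = (-12 - (-2)·1.4455 - (1)·2.1000 - (2.2)·1.6000) / (9.2) = -1.6010
  z = (2 - (-3)·1.4455 - (1)·-1.6010 - (-0.7)·1.6000) / (5.7) = 1.5890
  w = (6 - (1.8)·1.4455 - (-3)·-1.6010 - (4)·1.5890) / (11.8) = -0.6577
Iteration 2:
  x = (6 - (-3)·-1.6010 - (1)·1.5890 - (-3)·-0.6577) / (11) = -0.2150
  y = (-12 - (-2)·-0.2150 - (1)·1.5890 - (2.2)·-0.6577) / (9.2) = -1.3665
  z = (2 - (-3)·-0.2150 - (1)·-1.3665 - (-0.7)·-0.6577) / (5.7) = 0.3967
  w = (6 - (1.8)·-0.2150 - (-3)·-1.3665 - (4)·0.3967) / (11.8) = 0.0594
Change: (-1.6605, 0.2345, -1.1923, 0.7171) → max |·| = 1.6605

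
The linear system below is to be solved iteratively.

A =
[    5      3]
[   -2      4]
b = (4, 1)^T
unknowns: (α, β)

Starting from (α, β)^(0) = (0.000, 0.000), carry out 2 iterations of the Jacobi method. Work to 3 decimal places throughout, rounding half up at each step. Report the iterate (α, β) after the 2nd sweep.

Iteration 1:
  α = (4 - (3)·0.000) / (5) = 0.800
  β = (1 - (-2)·0.000) / (4) = 0.250
Iteration 2:
  α = (4 - (3)·0.250) / (5) = 0.650
  β = (1 - (-2)·0.800) / (4) = 0.650

(0.650, 0.650)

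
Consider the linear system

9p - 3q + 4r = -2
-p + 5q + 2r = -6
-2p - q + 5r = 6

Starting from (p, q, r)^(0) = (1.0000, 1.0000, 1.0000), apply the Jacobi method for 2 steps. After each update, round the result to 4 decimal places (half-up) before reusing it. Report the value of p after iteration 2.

Iteration 1:
  p = (-2 - (-3)·1.0000 - (4)·1.0000) / (9) = -0.3333
  q = (-6 - (-1)·1.0000 - (2)·1.0000) / (5) = -1.4000
  r = (6 - (-2)·1.0000 - (-1)·1.0000) / (5) = 1.8000
Iteration 2:
  p = (-2 - (-3)·-1.4000 - (4)·1.8000) / (9) = -1.4889
  q = (-6 - (-1)·-0.3333 - (2)·1.8000) / (5) = -1.9867
  r = (6 - (-2)·-0.3333 - (-1)·-1.4000) / (5) = 0.7867

-1.4889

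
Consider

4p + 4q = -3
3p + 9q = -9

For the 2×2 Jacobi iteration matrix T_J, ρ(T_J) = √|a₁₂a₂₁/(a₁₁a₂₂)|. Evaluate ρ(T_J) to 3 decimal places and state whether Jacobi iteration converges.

0.577

a₁₂a₂₁/(a₁₁a₂₂) = (4)·(3) / ((4)·(9)) = 0.333333
ρ = √|0.333333| = √0.333333 = 0.577
ρ < 1, so Jacobi converges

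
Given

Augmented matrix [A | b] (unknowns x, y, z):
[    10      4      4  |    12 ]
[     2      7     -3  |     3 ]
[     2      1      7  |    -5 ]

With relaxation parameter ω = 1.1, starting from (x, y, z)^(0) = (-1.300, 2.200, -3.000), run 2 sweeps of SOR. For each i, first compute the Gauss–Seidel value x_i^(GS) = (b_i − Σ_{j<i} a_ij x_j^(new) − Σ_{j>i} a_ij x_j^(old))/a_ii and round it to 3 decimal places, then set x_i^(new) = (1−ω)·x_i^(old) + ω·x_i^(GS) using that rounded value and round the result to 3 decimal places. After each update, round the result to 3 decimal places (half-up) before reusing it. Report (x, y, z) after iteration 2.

(2.244, -0.429, -1.345)

Iteration 1:
  x: GS value = (12 - (4)·2.200 - (4)·-3.000) / (10) = 1.520;  x ← (1−ω)·-1.300 + ω·1.520 = 1.802
  y: GS value = (3 - (2)·1.802 - (-3)·-3.000) / (7) = -1.372;  y ← (1−ω)·2.200 + ω·-1.372 = -1.729
  z: GS value = (-5 - (2)·1.802 - (1)·-1.729) / (7) = -0.982;  z ← (1−ω)·-3.000 + ω·-0.982 = -0.780
Iteration 2:
  x: GS value = (12 - (4)·-1.729 - (4)·-0.780) / (10) = 2.204;  x ← (1−ω)·1.802 + ω·2.204 = 2.244
  y: GS value = (3 - (2)·2.244 - (-3)·-0.780) / (7) = -0.547;  y ← (1−ω)·-1.729 + ω·-0.547 = -0.429
  z: GS value = (-5 - (2)·2.244 - (1)·-0.429) / (7) = -1.294;  z ← (1−ω)·-0.780 + ω·-1.294 = -1.345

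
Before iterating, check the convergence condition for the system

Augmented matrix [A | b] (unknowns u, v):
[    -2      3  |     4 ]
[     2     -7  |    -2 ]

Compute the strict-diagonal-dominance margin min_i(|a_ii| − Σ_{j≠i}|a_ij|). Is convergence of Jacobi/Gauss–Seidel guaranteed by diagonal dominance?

-1

row 1: |-2| − (3) = -1
row 2: |-7| − (2) = 5
minimum over rows = -1 → not strictly diagonally dominant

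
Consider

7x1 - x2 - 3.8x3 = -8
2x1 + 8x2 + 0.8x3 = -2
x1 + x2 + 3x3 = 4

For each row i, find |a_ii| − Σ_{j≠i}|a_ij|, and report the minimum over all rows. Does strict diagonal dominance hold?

row 1: |7| − (1+3.8) = 2.2
row 2: |8| − (2+0.8) = 5.2
row 3: |3| − (1+1) = 1
minimum over rows = 1 → strictly diagonally dominant (convergence guaranteed)

1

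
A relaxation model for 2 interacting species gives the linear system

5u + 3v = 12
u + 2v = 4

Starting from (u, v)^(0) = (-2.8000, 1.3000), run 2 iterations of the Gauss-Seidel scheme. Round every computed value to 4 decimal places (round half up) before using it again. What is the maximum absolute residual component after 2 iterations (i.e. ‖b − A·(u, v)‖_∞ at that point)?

Iteration 1:
  u = (12 - (3)·1.3000) / (5) = 1.6200
  v = (4 - (1)·1.6200) / (2) = 1.1900
Iteration 2:
  u = (12 - (3)·1.1900) / (5) = 1.6860
  v = (4 - (1)·1.6860) / (2) = 1.1570
Residual b − A·x = (0.0990, 0.0000); ∞-norm = 0.0990

0.0990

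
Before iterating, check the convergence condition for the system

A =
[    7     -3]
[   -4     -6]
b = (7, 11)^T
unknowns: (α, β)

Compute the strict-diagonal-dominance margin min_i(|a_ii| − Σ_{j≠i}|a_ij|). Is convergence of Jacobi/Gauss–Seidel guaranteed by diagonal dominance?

row 1: |7| − (3) = 4
row 2: |-6| − (4) = 2
minimum over rows = 2 → strictly diagonally dominant (convergence guaranteed)

2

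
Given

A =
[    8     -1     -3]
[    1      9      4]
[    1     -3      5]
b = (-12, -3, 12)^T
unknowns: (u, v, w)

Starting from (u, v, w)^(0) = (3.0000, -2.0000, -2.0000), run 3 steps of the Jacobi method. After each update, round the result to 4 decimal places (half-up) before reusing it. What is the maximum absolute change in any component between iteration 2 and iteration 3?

1.2207

Iteration 1:
  u = (-12 - (-1)·-2.0000 - (-3)·-2.0000) / (8) = -2.5000
  v = (-3 - (1)·3.0000 - (4)·-2.0000) / (9) = 0.2222
  w = (12 - (1)·3.0000 - (-3)·-2.0000) / (5) = 0.6000
Iteration 2:
  u = (-12 - (-1)·0.2222 - (-3)·0.6000) / (8) = -1.2472
  v = (-3 - (1)·-2.5000 - (4)·0.6000) / (9) = -0.3222
  w = (12 - (1)·-2.5000 - (-3)·0.2222) / (5) = 3.0333
Iteration 3:
  u = (-12 - (-1)·-0.3222 - (-3)·3.0333) / (8) = -0.4028
  v = (-3 - (1)·-1.2472 - (4)·3.0333) / (9) = -1.5429
  w = (12 - (1)·-1.2472 - (-3)·-0.3222) / (5) = 2.4561
Change: (0.8444, -1.2207, -0.5772) → max |·| = 1.2207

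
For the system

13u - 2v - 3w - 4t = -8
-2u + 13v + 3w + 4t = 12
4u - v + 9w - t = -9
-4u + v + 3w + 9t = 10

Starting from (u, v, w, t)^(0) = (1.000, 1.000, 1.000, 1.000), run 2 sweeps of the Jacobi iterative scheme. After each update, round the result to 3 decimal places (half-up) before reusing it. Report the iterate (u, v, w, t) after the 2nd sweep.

(-0.473, 0.875, -0.851, 1.493)

Iteration 1:
  u = (-8 - (-2)·1.000 - (-3)·1.000 - (-4)·1.000) / (13) = 0.077
  v = (12 - (-2)·1.000 - (3)·1.000 - (4)·1.000) / (13) = 0.538
  w = (-9 - (4)·1.000 - (-1)·1.000 - (-1)·1.000) / (9) = -1.222
  t = (10 - (-4)·1.000 - (1)·1.000 - (3)·1.000) / (9) = 1.111
Iteration 2:
  u = (-8 - (-2)·0.538 - (-3)·-1.222 - (-4)·1.111) / (13) = -0.473
  v = (12 - (-2)·0.077 - (3)·-1.222 - (4)·1.111) / (13) = 0.875
  w = (-9 - (4)·0.077 - (-1)·0.538 - (-1)·1.111) / (9) = -0.851
  t = (10 - (-4)·0.077 - (1)·0.538 - (3)·-1.222) / (9) = 1.493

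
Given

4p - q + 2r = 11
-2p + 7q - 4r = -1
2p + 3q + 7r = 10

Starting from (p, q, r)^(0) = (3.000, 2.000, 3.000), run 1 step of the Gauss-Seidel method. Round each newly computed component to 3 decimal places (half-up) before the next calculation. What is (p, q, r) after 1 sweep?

Iteration 1:
  p = (11 - (-1)·2.000 - (2)·3.000) / (4) = 1.750
  q = (-1 - (-2)·1.750 - (-4)·3.000) / (7) = 2.071
  r = (10 - (2)·1.750 - (3)·2.071) / (7) = 0.041

(1.750, 2.071, 0.041)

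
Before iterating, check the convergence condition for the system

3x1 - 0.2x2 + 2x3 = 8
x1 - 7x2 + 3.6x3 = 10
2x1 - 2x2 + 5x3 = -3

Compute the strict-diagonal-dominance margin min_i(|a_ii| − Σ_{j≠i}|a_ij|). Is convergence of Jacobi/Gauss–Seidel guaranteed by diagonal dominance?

row 1: |3| − (0.2+2) = 0.8
row 2: |-7| − (1+3.6) = 2.4
row 3: |5| − (2+2) = 1
minimum over rows = 0.8 → strictly diagonally dominant (convergence guaranteed)

0.8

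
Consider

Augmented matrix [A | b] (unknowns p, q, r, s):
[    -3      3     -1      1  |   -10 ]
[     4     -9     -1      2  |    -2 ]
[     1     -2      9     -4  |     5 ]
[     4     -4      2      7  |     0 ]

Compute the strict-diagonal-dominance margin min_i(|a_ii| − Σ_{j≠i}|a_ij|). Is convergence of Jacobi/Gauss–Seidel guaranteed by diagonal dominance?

row 1: |-3| − (3+1+1) = -2
row 2: |-9| − (4+1+2) = 2
row 3: |9| − (1+2+4) = 2
row 4: |7| − (4+4+2) = -3
minimum over rows = -3 → not strictly diagonally dominant

-3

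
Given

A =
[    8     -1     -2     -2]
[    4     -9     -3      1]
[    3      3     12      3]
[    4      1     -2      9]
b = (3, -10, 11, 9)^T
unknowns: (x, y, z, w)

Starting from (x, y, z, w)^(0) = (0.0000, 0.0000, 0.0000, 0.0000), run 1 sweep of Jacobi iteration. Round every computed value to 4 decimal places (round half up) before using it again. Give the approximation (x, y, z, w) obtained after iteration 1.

(0.3750, 1.1111, 0.9167, 1.0000)

Iteration 1:
  x = (3 - (-1)·0.0000 - (-2)·0.0000 - (-2)·0.0000) / (8) = 0.3750
  y = (-10 - (4)·0.0000 - (-3)·0.0000 - (1)·0.0000) / (-9) = 1.1111
  z = (11 - (3)·0.0000 - (3)·0.0000 - (3)·0.0000) / (12) = 0.9167
  w = (9 - (4)·0.0000 - (1)·0.0000 - (-2)·0.0000) / (9) = 1.0000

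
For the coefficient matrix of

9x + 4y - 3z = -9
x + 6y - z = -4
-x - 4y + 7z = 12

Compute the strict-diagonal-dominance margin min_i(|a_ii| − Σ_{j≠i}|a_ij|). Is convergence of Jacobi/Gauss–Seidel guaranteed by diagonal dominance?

2

row 1: |9| − (4+3) = 2
row 2: |6| − (1+1) = 4
row 3: |7| − (1+4) = 2
minimum over rows = 2 → strictly diagonally dominant (convergence guaranteed)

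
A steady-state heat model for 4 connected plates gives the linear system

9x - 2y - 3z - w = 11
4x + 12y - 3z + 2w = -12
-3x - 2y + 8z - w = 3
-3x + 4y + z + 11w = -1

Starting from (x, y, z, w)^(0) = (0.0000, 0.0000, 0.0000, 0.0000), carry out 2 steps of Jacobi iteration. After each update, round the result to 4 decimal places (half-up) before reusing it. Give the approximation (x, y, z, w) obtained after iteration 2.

(1.1149, -1.2985, 0.5720, 0.5720)

Iteration 1:
  x = (11 - (-2)·0.0000 - (-3)·0.0000 - (-1)·0.0000) / (9) = 1.2222
  y = (-12 - (4)·0.0000 - (-3)·0.0000 - (2)·0.0000) / (12) = -1.0000
  z = (3 - (-3)·0.0000 - (-2)·0.0000 - (-1)·0.0000) / (8) = 0.3750
  w = (-1 - (-3)·0.0000 - (4)·0.0000 - (1)·0.0000) / (11) = -0.0909
Iteration 2:
  x = (11 - (-2)·-1.0000 - (-3)·0.3750 - (-1)·-0.0909) / (9) = 1.1149
  y = (-12 - (4)·1.2222 - (-3)·0.3750 - (2)·-0.0909) / (12) = -1.2985
  z = (3 - (-3)·1.2222 - (-2)·-1.0000 - (-1)·-0.0909) / (8) = 0.5720
  w = (-1 - (-3)·1.2222 - (4)·-1.0000 - (1)·0.3750) / (11) = 0.5720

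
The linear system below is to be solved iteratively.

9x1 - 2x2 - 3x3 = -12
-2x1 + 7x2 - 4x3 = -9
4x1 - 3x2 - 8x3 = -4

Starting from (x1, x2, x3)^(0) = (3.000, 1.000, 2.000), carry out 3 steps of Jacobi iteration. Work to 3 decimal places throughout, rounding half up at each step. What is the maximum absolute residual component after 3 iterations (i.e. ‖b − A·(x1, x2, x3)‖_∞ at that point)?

0.885

Iteration 1:
  x1 = (-12 - (-2)·1.000 - (-3)·2.000) / (9) = -0.444
  x2 = (-9 - (-2)·3.000 - (-4)·2.000) / (7) = 0.714
  x3 = (-4 - (4)·3.000 - (-3)·1.000) / (-8) = 1.625
Iteration 2:
  x1 = (-12 - (-2)·0.714 - (-3)·1.625) / (9) = -0.633
  x2 = (-9 - (-2)·-0.444 - (-4)·1.625) / (7) = -0.484
  x3 = (-4 - (4)·-0.444 - (-3)·0.714) / (-8) = 0.010
Iteration 3:
  x1 = (-12 - (-2)·-0.484 - (-3)·0.010) / (9) = -1.438
  x2 = (-9 - (-2)·-0.633 - (-4)·0.010) / (7) = -1.461
  x3 = (-4 - (4)·-0.633 - (-3)·-0.484) / (-8) = 0.365
Residual b − A·x = (-0.885, -0.189, 0.289); ∞-norm = 0.885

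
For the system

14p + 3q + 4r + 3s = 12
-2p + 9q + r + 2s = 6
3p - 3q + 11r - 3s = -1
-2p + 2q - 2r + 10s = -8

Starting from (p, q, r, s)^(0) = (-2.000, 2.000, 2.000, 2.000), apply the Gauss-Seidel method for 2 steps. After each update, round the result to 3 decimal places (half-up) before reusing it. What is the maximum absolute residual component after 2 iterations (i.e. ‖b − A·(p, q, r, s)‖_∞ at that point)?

1.049

Iteration 1:
  p = (12 - (3)·2.000 - (4)·2.000 - (3)·2.000) / (14) = -0.571
  q = (6 - (-2)·-0.571 - (1)·2.000 - (2)·2.000) / (9) = -0.127
  r = (-1 - (3)·-0.571 - (-3)·-0.127 - (-3)·2.000) / (11) = 0.576
  s = (-8 - (-2)·-0.571 - (2)·-0.127 - (-2)·0.576) / (10) = -0.774
Iteration 2:
  p = (12 - (3)·-0.127 - (4)·0.576 - (3)·-0.774) / (14) = 0.886
  q = (6 - (-2)·0.886 - (1)·0.576 - (2)·-0.774) / (9) = 0.972
  r = (-1 - (3)·0.886 - (-3)·0.972 - (-3)·-0.774) / (11) = -0.279
  s = (-8 - (-2)·0.886 - (2)·0.972 - (-2)·-0.279) / (10) = -0.873
Residual b − A·x = (0.415, 1.049, -0.292, 0.000); ∞-norm = 1.049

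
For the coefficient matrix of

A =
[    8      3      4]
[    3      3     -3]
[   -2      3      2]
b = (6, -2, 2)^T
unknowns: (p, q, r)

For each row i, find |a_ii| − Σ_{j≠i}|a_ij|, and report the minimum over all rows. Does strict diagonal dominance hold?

row 1: |8| − (3+4) = 1
row 2: |3| − (3+3) = -3
row 3: |2| − (2+3) = -3
minimum over rows = -3 → not strictly diagonally dominant

-3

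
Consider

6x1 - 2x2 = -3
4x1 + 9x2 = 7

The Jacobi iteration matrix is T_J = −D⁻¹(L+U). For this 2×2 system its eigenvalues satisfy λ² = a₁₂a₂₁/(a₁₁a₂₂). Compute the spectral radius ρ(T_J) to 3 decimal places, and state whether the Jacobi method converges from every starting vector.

0.385

a₁₂a₂₁/(a₁₁a₂₂) = (-2)·(4) / ((6)·(9)) = -0.148148
ρ = √|-0.148148| = √0.148148 = 0.385
ρ < 1, so Jacobi converges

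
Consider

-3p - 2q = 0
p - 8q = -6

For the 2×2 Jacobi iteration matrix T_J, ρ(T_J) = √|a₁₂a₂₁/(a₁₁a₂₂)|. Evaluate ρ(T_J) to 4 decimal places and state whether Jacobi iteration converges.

a₁₂a₂₁/(a₁₁a₂₂) = (-2)·(1) / ((-3)·(-8)) = -0.083333
ρ = √|-0.083333| = √0.083333 = 0.2887
ρ < 1, so Jacobi converges

0.2887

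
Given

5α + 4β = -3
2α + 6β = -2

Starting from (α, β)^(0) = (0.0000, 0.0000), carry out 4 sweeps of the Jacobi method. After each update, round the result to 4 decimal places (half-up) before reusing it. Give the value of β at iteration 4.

-0.1689

Iteration 1:
  α = (-3 - (4)·0.0000) / (5) = -0.6000
  β = (-2 - (2)·0.0000) / (6) = -0.3333
Iteration 2:
  α = (-3 - (4)·-0.3333) / (5) = -0.3334
  β = (-2 - (2)·-0.6000) / (6) = -0.1333
Iteration 3:
  α = (-3 - (4)·-0.1333) / (5) = -0.4934
  β = (-2 - (2)·-0.3334) / (6) = -0.2222
Iteration 4:
  α = (-3 - (4)·-0.2222) / (5) = -0.4222
  β = (-2 - (2)·-0.4934) / (6) = -0.1689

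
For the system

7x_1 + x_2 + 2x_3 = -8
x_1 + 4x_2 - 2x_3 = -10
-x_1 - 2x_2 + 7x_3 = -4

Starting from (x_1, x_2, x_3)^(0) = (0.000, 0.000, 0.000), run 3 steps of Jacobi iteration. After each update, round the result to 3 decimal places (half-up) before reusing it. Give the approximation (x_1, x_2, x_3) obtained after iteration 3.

(-0.372, -3.069, -1.375)

Iteration 1:
  x_1 = (-8 - (1)·0.000 - (2)·0.000) / (7) = -1.143
  x_2 = (-10 - (1)·0.000 - (-2)·0.000) / (4) = -2.500
  x_3 = (-4 - (-1)·0.000 - (-2)·0.000) / (7) = -0.571
Iteration 2:
  x_1 = (-8 - (1)·-2.500 - (2)·-0.571) / (7) = -0.623
  x_2 = (-10 - (1)·-1.143 - (-2)·-0.571) / (4) = -2.500
  x_3 = (-4 - (-1)·-1.143 - (-2)·-2.500) / (7) = -1.449
Iteration 3:
  x_1 = (-8 - (1)·-2.500 - (2)·-1.449) / (7) = -0.372
  x_2 = (-10 - (1)·-0.623 - (-2)·-1.449) / (4) = -3.069
  x_3 = (-4 - (-1)·-0.623 - (-2)·-2.500) / (7) = -1.375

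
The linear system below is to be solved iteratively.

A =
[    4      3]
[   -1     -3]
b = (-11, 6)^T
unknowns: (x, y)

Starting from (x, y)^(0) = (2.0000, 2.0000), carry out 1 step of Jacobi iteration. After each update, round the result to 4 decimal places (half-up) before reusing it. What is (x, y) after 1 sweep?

(-4.2500, -2.6667)

Iteration 1:
  x = (-11 - (3)·2.0000) / (4) = -4.2500
  y = (6 - (-1)·2.0000) / (-3) = -2.6667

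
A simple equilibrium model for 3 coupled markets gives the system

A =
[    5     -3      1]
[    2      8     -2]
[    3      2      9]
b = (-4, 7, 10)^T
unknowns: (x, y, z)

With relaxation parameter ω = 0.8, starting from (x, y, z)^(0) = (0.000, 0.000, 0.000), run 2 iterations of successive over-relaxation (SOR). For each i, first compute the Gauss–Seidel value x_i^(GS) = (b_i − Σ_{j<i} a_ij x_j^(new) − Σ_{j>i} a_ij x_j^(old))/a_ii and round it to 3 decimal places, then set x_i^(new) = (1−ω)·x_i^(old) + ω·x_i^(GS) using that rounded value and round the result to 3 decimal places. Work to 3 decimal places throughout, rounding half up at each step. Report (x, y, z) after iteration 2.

(-0.517, 1.151, 1.005)

Iteration 1:
  x: GS value = (-4 - (-3)·0.000 - (1)·0.000) / (5) = -0.800;  x ← (1−ω)·0.000 + ω·-0.800 = -0.640
  y: GS value = (7 - (2)·-0.640 - (-2)·0.000) / (8) = 1.035;  y ← (1−ω)·0.000 + ω·1.035 = 0.828
  z: GS value = (10 - (3)·-0.640 - (2)·0.828) / (9) = 1.140;  z ← (1−ω)·0.000 + ω·1.140 = 0.912
Iteration 2:
  x: GS value = (-4 - (-3)·0.828 - (1)·0.912) / (5) = -0.486;  x ← (1−ω)·-0.640 + ω·-0.486 = -0.517
  y: GS value = (7 - (2)·-0.517 - (-2)·0.912) / (8) = 1.232;  y ← (1−ω)·0.828 + ω·1.232 = 1.151
  z: GS value = (10 - (3)·-0.517 - (2)·1.151) / (9) = 1.028;  z ← (1−ω)·0.912 + ω·1.028 = 1.005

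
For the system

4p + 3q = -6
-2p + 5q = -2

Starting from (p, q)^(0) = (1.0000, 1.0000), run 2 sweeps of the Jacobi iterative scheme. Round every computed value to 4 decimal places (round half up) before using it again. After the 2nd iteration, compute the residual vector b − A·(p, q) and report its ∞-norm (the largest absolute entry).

Iteration 1:
  p = (-6 - (3)·1.0000) / (4) = -2.2500
  q = (-2 - (-2)·1.0000) / (5) = 0.0000
Iteration 2:
  p = (-6 - (3)·0.0000) / (4) = -1.5000
  q = (-2 - (-2)·-2.2500) / (5) = -1.3000
Residual b − A·x = (3.9000, 1.5000); ∞-norm = 3.9000

3.9000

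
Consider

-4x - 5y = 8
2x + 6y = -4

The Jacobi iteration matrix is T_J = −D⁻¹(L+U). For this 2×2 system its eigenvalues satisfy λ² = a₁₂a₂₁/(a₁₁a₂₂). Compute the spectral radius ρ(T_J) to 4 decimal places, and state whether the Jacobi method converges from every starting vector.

0.6455

a₁₂a₂₁/(a₁₁a₂₂) = (-5)·(2) / ((-4)·(6)) = 0.416667
ρ = √|0.416667| = √0.416667 = 0.6455
ρ < 1, so Jacobi converges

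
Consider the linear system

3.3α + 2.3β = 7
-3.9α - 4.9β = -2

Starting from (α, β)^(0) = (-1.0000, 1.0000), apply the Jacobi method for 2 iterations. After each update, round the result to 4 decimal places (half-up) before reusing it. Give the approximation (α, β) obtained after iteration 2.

(1.2820, -0.7254)

Iteration 1:
  α = (7 - (2.3)·1.0000) / (3.3) = 1.4242
  β = (-2 - (-3.9)·-1.0000) / (-4.9) = 1.2041
Iteration 2:
  α = (7 - (2.3)·1.2041) / (3.3) = 1.2820
  β = (-2 - (-3.9)·1.4242) / (-4.9) = -0.7254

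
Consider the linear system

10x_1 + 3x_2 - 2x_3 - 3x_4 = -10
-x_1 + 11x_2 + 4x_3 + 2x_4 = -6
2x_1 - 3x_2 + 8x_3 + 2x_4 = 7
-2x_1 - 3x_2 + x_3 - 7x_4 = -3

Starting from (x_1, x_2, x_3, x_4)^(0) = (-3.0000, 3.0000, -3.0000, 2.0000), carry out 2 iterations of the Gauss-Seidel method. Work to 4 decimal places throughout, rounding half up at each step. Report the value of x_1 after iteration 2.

Iteration 1:
  x_1 = (-10 - (3)·3.0000 - (-2)·-3.0000 - (-3)·2.0000) / (10) = -1.9000
  x_2 = (-6 - (-1)·-1.9000 - (4)·-3.0000 - (2)·2.0000) / (11) = 0.0091
  x_3 = (7 - (2)·-1.9000 - (-3)·0.0091 - (2)·2.0000) / (8) = 0.8534
  x_4 = (-3 - (-2)·-1.9000 - (-3)·0.0091 - (1)·0.8534) / (-7) = 1.0894
Iteration 2:
  x_1 = (-10 - (3)·0.0091 - (-2)·0.8534 - (-3)·1.0894) / (10) = -0.5052
  x_2 = (-6 - (-1)·-0.5052 - (4)·0.8534 - (2)·1.0894) / (11) = -1.0998
  x_3 = (7 - (2)·-0.5052 - (-3)·-1.0998 - (2)·1.0894) / (8) = 0.3165
  x_4 = (-3 - (-2)·-0.5052 - (-3)·-1.0998 - (1)·0.3165) / (-7) = 1.0895

-0.5052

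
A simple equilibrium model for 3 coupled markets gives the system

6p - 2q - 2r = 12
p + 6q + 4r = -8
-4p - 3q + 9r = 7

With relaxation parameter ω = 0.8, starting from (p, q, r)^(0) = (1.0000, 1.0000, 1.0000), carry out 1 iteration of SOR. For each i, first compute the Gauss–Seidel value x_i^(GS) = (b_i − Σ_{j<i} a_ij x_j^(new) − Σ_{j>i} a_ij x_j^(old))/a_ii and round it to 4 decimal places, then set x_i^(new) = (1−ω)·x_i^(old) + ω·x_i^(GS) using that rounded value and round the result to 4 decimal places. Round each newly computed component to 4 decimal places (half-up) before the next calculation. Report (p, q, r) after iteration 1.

Iteration 1:
  p: GS value = (12 - (-2)·1.0000 - (-2)·1.0000) / (6) = 2.6667;  p ← (1−ω)·1.0000 + ω·2.6667 = 2.3334
  q: GS value = (-8 - (1)·2.3334 - (4)·1.0000) / (6) = -2.3889;  q ← (1−ω)·1.0000 + ω·-2.3889 = -1.7111
  r: GS value = (7 - (-4)·2.3334 - (-3)·-1.7111) / (9) = 1.2445;  r ← (1−ω)·1.0000 + ω·1.2445 = 1.1956

(2.3334, -1.7111, 1.1956)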